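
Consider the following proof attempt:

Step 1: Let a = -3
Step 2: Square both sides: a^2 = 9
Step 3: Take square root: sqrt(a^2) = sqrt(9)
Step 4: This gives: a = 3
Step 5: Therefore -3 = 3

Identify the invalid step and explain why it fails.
Step 4: This gives: a = 3

Step 4 incorrectly states that sqrt(a^2) = a. The correct identity is sqrt(a^2) = |a|. Since a = -3 < 0, we have sqrt(a^2) = |-3| = 3, not a = -3.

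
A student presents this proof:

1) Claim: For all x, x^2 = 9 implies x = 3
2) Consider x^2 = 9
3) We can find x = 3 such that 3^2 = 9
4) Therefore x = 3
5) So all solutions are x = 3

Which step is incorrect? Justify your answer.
Step 4: Therefore x = 3

Step 4 incorrectly concludes that x = 3 is the only solution. The proof shows that x = 3 is A solution (existence), but does not show it is the ONLY solution (uniqueness). In fact, x = -3 is also a solution since (-3)^2 = 9. Finding one solution doesn't prove there are no others.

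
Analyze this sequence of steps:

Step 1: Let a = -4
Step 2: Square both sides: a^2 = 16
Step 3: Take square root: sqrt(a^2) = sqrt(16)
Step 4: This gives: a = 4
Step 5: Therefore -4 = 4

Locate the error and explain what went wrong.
Step 4: This gives: a = 4

Step 4 incorrectly states that sqrt(a^2) = a. The correct identity is sqrt(a^2) = |a|. Since a = -4 < 0, we have sqrt(a^2) = |-4| = 4, not a = -4.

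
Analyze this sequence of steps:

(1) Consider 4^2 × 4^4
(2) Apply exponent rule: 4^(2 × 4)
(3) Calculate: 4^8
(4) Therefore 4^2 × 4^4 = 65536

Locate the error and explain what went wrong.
Step 2: Apply exponent rule: 4^(2 × 4)

Step 2 incorrectly states that a^b × a^c = a^(b×c). The correct rule is a^b × a^c = a^(b+c). The actual value is 4^2 × 4^4 = 4^6 = 4096, not 4^8 = 65536.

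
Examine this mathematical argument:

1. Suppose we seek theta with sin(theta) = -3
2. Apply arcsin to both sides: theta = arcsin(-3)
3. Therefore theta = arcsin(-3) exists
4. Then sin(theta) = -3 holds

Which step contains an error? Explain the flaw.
Step 2: Apply arcsin to both sides: theta = arcsin(-3)

Step 2 applies arcsin to -3. However, arcsin(x) is only defined for x in [-1, 1] because sin(theta) can only produce values in that range. Since |-3| > 1, arcsin(-3) is undefined. There is no angle whose sine equals -3.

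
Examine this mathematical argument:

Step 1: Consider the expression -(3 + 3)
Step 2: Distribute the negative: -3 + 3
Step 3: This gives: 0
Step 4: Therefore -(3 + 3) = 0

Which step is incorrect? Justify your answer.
Step 2: Distribute the negative: -3 + 3

Step 2 incorrectly distributes the negative sign. The correct distribution is -(3 + 3) = -3 - 3 = -6. The negative must be applied to both terms, not just the first. The error treats -(3 + 3) as -3 + 3, which equals 0 instead of -6.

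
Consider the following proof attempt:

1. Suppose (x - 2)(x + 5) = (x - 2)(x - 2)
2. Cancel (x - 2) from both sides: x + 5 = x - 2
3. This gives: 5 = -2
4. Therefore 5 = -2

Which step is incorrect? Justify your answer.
Step 2: Cancel (x - 2) from both sides: x + 5 = x - 2

Step 2 cancels (x - 2) from both sides. This is only valid if (x - 2) ≠ 0, i.e., x ≠ 2. When x = 2, both sides equal zero regardless of the other factors. The correct approach requires considering x = 2 as a separate case.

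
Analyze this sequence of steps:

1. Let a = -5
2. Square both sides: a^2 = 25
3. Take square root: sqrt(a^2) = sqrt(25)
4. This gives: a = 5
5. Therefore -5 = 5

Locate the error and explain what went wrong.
Step 4: This gives: a = 5

Step 4 incorrectly states that sqrt(a^2) = a. The correct identity is sqrt(a^2) = |a|. Since a = -5 < 0, we have sqrt(a^2) = |-5| = 5, not a = -5.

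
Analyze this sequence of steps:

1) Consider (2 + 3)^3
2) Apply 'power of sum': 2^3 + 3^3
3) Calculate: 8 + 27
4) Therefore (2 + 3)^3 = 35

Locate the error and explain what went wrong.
Step 2: Apply 'power of sum': 2^3 + 3^3

Step 2 incorrectly applies a non-existent rule '(a+b)^n = a^n + b^n'. This is false in general. The correct expansion uses the binomial theorem. The actual value is (2 + 3)^3 = 5^3 = 125, not 35.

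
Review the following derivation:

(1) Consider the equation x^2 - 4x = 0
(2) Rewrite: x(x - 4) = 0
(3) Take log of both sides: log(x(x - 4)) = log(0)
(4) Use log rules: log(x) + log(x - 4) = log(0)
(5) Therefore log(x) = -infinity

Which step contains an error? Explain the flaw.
Step 3: Take log of both sides: log(x(x - 4)) = log(0)

Step 3 takes the logarithm of both sides, resulting in log(0) on the right side. The logarithm is only defined for positive numbers; log(0) is undefined (approaches negative infinity). This operation is invalid.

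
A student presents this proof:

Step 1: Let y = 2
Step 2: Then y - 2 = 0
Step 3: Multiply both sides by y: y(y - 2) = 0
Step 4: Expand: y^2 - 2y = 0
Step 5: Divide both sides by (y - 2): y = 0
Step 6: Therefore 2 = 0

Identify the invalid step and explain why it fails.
Step 5: Divide both sides by (y - 2): y = 0

Step 5 divides both sides by (y - 2). However, since y = 2, we have (y - 2) = 0. Division by zero is undefined, making this step invalid.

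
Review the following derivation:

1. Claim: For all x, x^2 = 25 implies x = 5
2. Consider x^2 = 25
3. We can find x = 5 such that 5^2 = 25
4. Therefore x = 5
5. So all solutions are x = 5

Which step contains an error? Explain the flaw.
Step 4: Therefore x = 5

Step 4 incorrectly concludes that x = 5 is the only solution. The proof shows that x = 5 is A solution (existence), but does not show it is the ONLY solution (uniqueness). In fact, x = -5 is also a solution since (-5)^2 = 25. Finding one solution doesn't prove there are no others.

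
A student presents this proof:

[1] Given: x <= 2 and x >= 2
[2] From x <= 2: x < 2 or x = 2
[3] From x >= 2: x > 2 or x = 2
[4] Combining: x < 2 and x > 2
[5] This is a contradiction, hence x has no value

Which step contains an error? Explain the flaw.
Step 4: Combining: x < 2 and x > 2

Step 4 incorrectly combines the conditions. From x <= 2 and x >= 2, the intersection is x = 2. The error treats the 'or' cases as 'and' requirements. The correct conclusion is that x = 2 is the unique solution, not that no solution exists.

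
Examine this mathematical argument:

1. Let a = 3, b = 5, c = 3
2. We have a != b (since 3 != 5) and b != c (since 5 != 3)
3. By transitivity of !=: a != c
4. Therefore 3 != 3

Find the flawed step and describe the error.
Step 3: By transitivity of !=: a != c

Step 3 incorrectly applies transitivity to the '!=' relation. Transitivity states: if a R b and b R c, then a R c. However, '!=' is not transitive. Counterexample: 3 != 5 and 5 != 3, but 3 = 3 (both equal 3). Transitivity holds for relations like <, <=, =, but not for !=.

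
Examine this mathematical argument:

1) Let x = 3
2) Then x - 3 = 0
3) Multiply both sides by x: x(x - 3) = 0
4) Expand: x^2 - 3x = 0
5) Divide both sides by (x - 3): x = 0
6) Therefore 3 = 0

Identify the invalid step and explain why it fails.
Step 5: Divide both sides by (x - 3): x = 0

Step 5 divides both sides by (x - 3). However, since x = 3, we have (x - 3) = 0. Division by zero is undefined, making this step invalid.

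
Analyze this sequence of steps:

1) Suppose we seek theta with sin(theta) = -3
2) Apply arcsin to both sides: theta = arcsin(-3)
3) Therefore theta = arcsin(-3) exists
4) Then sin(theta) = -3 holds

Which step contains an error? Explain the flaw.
Step 2: Apply arcsin to both sides: theta = arcsin(-3)

Step 2 applies arcsin to -3. However, arcsin(x) is only defined for x in [-1, 1] because sin(theta) can only produce values in that range. Since |-3| > 1, arcsin(-3) is undefined. There is no angle whose sine equals -3.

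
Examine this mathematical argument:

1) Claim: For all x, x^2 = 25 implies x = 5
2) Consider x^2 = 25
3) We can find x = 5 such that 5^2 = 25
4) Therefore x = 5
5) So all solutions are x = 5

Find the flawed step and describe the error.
Step 4: Therefore x = 5

Step 4 incorrectly concludes that x = 5 is the only solution. The proof shows that x = 5 is A solution (existence), but does not show it is the ONLY solution (uniqueness). In fact, x = -5 is also a solution since (-5)^2 = 25. Finding one solution doesn't prove there are no others.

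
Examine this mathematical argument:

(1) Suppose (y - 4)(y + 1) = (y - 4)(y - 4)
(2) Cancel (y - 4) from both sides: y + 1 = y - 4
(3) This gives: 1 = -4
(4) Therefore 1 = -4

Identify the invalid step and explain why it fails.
Step 2: Cancel (y - 4) from both sides: y + 1 = y - 4

Step 2 cancels (y - 4) from both sides. This is only valid if (y - 4) ≠ 0, i.e., y ≠ 4. When y = 4, both sides equal zero regardless of the other factors. The correct approach requires considering y = 4 as a separate case.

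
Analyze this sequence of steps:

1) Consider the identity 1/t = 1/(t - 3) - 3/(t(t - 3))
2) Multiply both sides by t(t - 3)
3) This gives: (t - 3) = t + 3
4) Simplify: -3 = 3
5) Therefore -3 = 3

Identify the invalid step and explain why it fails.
Step 3: This gives: (t - 3) = t + 3

Step 3 makes a sign error when clearing denominators. Multiplying -3/(t(t - 3)) by t(t - 3) gives -3, not +3. The correct result is (t - 3) = t - 3, which is trivially true, not (t - 3) = t + 3. (Step 1 is a valid identity: 1/(t - 3) - 3/(t(t - 3)) = (t - 3)/(t(t - 3)) = 1/t.)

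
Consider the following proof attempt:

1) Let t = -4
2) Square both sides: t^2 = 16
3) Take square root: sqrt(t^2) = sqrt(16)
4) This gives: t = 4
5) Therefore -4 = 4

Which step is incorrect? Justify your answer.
Step 4: This gives: t = 4

Step 4 incorrectly states that sqrt(t^2) = t. The correct identity is sqrt(t^2) = |t|. Since t = -4 < 0, we have sqrt(t^2) = |-4| = 4, not t = -4.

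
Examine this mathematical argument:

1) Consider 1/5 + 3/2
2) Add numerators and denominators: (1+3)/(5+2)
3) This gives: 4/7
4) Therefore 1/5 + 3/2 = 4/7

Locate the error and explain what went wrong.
Step 2: Add numerators and denominators: (1+3)/(5+2)

Step 2 incorrectly adds fractions by separately adding numerators and denominators. This is wrong. The correct method requires a common denominator: 1/5 + 3/2 = (1×2 + 3×5)/(5×2) = 17/10 = 17/10. The method used gives 4/7, which is different.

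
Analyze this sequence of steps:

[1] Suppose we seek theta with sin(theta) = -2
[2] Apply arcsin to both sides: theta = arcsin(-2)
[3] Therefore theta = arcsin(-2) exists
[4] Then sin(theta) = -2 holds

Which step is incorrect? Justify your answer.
Step 2: Apply arcsin to both sides: theta = arcsin(-2)

Step 2 applies arcsin to -2. However, arcsin(x) is only defined for x in [-1, 1] because sin(theta) can only produce values in that range. Since |-2| > 1, arcsin(-2) is undefined. There is no angle whose sine equals -2.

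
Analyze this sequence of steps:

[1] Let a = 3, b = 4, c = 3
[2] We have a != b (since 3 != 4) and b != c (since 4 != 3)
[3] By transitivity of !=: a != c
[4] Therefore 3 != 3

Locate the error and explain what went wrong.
Step 3: By transitivity of !=: a != c

Step 3 incorrectly applies transitivity to the '!=' relation. Transitivity states: if a R b and b R c, then a R c. However, '!=' is not transitive. Counterexample: 3 != 4 and 4 != 3, but 3 = 3 (both equal 3). Transitivity holds for relations like <, <=, =, but not for !=.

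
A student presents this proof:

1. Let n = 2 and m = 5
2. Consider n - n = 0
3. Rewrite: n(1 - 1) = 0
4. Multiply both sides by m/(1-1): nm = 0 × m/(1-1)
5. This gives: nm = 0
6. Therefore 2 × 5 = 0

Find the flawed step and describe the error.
Step 4: Multiply both sides by m/(1-1): nm = 0 × m/(1-1)

Step 4 multiplies both sides by m/(1-1). However, 1-1 = 0, so this is multiplication by m/0, which is undefined. We cannot multiply by an undefined expression.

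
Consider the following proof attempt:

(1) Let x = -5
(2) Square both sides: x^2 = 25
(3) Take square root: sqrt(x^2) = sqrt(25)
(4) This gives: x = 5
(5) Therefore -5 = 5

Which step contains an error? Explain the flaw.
Step 4: This gives: x = 5

Step 4 incorrectly states that sqrt(x^2) = x. The correct identity is sqrt(x^2) = |x|. Since x = -5 < 0, we have sqrt(x^2) = |-5| = 5, not x = -5.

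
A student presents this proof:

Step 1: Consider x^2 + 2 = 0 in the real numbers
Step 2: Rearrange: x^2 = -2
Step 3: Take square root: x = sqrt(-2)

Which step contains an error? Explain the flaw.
Step 3: Take square root: x = sqrt(-2)

Step 3 takes the square root of -2, which is negative. In the real number system, the square root of a negative number is undefined. The equation x^2 + 2 = 0 has no real solutions. Square roots of negative numbers only exist in the complex numbers.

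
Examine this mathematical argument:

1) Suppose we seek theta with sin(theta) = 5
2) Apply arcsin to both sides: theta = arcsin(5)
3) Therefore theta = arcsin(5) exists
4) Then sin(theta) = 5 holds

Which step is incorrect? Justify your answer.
Step 2: Apply arcsin to both sides: theta = arcsin(5)

Step 2 applies arcsin to 5. However, arcsin(x) is only defined for x in [-1, 1] because sin(theta) can only produce values in that range. Since |5| > 1, arcsin(5) is undefined. There is no angle whose sine equals 5.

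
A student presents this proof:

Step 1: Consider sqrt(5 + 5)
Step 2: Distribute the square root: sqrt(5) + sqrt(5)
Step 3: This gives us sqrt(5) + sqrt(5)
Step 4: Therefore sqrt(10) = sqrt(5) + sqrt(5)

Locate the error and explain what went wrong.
Step 2: Distribute the square root: sqrt(5) + sqrt(5)

Step 2 incorrectly 'distributes' the square root over addition. The square root function does not distribute: sqrt(a + b) ≠ sqrt(a) + sqrt(b). In fact, sqrt(5 + 5) = sqrt(10) ≈ 3.1623, while sqrt(5) + sqrt(5) ≈ 4.4721.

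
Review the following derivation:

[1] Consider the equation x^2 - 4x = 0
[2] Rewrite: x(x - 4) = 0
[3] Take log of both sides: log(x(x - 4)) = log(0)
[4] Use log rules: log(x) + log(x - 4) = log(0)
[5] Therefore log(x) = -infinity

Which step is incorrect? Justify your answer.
Step 3: Take log of both sides: log(x(x - 4)) = log(0)

Step 3 takes the logarithm of both sides, resulting in log(0) on the right side. The logarithm is only defined for positive numbers; log(0) is undefined (approaches negative infinity). This operation is invalid.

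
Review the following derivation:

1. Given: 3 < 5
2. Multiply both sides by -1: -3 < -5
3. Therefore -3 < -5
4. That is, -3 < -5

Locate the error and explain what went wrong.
Step 2: Multiply both sides by -1: -3 < -5

Step 2 multiplies both sides by -1 but fails to reverse the inequality sign. When multiplying (or dividing) an inequality by a negative number, the direction must be reversed. Since 3 < 5, we should get -3 > -5, i.e., -3 > -5.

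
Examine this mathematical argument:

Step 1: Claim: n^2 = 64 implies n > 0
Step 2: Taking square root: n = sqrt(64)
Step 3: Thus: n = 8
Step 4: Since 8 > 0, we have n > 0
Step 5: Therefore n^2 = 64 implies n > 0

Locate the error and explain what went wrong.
Step 2: Taking square root: n = sqrt(64)

Step 2 takes the square root and assumes the positive root only. The equation n^2 = 64 actually has two solutions: n = 8 and n = -8. The proof silently assumes n > 0 without justification, then uses this assumption to conclude n > 0, which is circular. The counterexample n = -8 shows the claim is false.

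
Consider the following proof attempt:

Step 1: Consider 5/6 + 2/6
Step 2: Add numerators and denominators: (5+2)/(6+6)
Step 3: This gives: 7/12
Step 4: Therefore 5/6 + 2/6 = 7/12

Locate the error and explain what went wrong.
Step 2: Add numerators and denominators: (5+2)/(6+6)

Step 2 incorrectly adds fractions by separately adding numerators and denominators. This is wrong. The correct method requires a common denominator: 5/6 + 2/6 = (5×6 + 2×6)/(6×6) = 42/36 = 7/6. The method used gives 7/12, which is different.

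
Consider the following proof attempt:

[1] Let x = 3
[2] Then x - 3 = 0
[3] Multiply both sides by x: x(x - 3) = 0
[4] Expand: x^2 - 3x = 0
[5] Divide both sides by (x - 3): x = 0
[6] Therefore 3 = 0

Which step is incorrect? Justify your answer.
Step 5: Divide both sides by (x - 3): x = 0

Step 5 divides both sides by (x - 3). However, since x = 3, we have (x - 3) = 0. Division by zero is undefined, making this step invalid.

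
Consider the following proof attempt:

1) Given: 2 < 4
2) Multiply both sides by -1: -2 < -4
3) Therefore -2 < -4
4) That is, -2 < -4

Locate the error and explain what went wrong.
Step 2: Multiply both sides by -1: -2 < -4

Step 2 multiplies both sides by -1 but fails to reverse the inequality sign. When multiplying (or dividing) an inequality by a negative number, the direction must be reversed. Since 2 < 4, we should get -2 > -4, i.e., -2 > -4.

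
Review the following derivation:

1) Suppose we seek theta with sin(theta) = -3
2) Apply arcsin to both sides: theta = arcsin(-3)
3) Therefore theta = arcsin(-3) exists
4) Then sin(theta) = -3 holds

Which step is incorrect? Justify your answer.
Step 2: Apply arcsin to both sides: theta = arcsin(-3)

Step 2 applies arcsin to -3. However, arcsin(x) is only defined for x in [-1, 1] because sin(theta) can only produce values in that range. Since |-3| > 1, arcsin(-3) is undefined. There is no angle whose sine equals -3.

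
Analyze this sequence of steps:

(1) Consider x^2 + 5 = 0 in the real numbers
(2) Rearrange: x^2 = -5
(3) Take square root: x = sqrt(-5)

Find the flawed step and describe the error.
Step 3: Take square root: x = sqrt(-5)

Step 3 takes the square root of -5, which is negative. In the real number system, the square root of a negative number is undefined. The equation x^2 + 5 = 0 has no real solutions. Square roots of negative numbers only exist in the complex numbers.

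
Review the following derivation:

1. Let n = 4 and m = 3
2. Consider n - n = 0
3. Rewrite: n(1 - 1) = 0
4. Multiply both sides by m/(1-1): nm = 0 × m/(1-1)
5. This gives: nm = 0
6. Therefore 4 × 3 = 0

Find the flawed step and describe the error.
Step 4: Multiply both sides by m/(1-1): nm = 0 × m/(1-1)

Step 4 multiplies both sides by m/(1-1). However, 1-1 = 0, so this is multiplication by m/0, which is undefined. We cannot multiply by an undefined expression.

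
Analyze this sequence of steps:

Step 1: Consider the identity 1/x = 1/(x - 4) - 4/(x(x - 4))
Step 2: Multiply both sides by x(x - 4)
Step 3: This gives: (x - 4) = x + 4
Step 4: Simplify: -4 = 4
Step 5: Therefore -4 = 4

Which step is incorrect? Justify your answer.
Step 3: This gives: (x - 4) = x + 4

Step 3 makes a sign error when clearing denominators. Multiplying -4/(x(x - 4)) by x(x - 4) gives -4, not +4. The correct result is (x - 4) = x - 4, which is trivially true, not (x - 4) = x + 4. (Step 1 is a valid identity: 1/(x - 4) - 4/(x(x - 4)) = (x - 4)/(x(x - 4)) = 1/x.)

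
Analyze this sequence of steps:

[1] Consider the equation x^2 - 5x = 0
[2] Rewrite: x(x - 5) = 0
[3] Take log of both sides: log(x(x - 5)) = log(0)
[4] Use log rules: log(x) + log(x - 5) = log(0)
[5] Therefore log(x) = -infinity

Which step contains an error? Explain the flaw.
Step 3: Take log of both sides: log(x(x - 5)) = log(0)

Step 3 takes the logarithm of both sides, resulting in log(0) on the right side. The logarithm is only defined for positive numbers; log(0) is undefined (approaches negative infinity). This operation is invalid.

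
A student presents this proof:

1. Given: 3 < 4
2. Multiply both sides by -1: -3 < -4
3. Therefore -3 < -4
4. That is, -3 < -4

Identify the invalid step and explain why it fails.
Step 2: Multiply both sides by -1: -3 < -4

Step 2 multiplies both sides by -1 but fails to reverse the inequality sign. When multiplying (or dividing) an inequality by a negative number, the direction must be reversed. Since 3 < 4, we should get -3 > -4, i.e., -3 > -4.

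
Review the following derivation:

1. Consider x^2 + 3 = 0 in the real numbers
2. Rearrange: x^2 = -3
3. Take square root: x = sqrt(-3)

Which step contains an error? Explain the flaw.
Step 3: Take square root: x = sqrt(-3)

Step 3 takes the square root of -3, which is negative. In the real number system, the square root of a negative number is undefined. The equation x^2 + 3 = 0 has no real solutions. Square roots of negative numbers only exist in the complex numbers.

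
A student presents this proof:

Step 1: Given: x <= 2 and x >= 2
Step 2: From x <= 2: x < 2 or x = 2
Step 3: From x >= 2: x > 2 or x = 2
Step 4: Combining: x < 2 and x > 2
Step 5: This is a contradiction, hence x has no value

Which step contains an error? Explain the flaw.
Step 4: Combining: x < 2 and x > 2

Step 4 incorrectly combines the conditions. From x <= 2 and x >= 2, the intersection is x = 2. The error treats the 'or' cases as 'and' requirements. The correct conclusion is that x = 2 is the unique solution, not that no solution exists.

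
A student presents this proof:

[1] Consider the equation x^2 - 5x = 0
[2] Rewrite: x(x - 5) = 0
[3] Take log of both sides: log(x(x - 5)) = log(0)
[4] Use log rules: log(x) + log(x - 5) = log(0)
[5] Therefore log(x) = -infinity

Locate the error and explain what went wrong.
Step 3: Take log of both sides: log(x(x - 5)) = log(0)

Step 3 takes the logarithm of both sides, resulting in log(0) on the right side. The logarithm is only defined for positive numbers; log(0) is undefined (approaches negative infinity). This operation is invalid.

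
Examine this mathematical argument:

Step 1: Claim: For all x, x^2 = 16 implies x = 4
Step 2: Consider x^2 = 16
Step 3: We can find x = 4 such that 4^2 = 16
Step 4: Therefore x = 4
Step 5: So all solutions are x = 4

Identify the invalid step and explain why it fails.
Step 4: Therefore x = 4

Step 4 incorrectly concludes that x = 4 is the only solution. The proof shows that x = 4 is A solution (existence), but does not show it is the ONLY solution (uniqueness). In fact, x = -4 is also a solution since (-4)^2 = 16. Finding one solution doesn't prove there are no others.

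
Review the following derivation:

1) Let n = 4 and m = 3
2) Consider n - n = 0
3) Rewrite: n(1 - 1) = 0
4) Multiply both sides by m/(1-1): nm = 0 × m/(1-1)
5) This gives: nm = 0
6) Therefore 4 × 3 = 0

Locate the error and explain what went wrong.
Step 4: Multiply both sides by m/(1-1): nm = 0 × m/(1-1)

Step 4 multiplies both sides by m/(1-1). However, 1-1 = 0, so this is multiplication by m/0, which is undefined. We cannot multiply by an undefined expression.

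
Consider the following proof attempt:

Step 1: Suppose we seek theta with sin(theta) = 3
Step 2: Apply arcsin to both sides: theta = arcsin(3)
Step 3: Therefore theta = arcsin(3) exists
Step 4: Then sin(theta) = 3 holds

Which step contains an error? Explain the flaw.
Step 2: Apply arcsin to both sides: theta = arcsin(3)

Step 2 applies arcsin to 3. However, arcsin(x) is only defined for x in [-1, 1] because sin(theta) can only produce values in that range. Since |3| > 1, arcsin(3) is undefined. There is no angle whose sine equals 3.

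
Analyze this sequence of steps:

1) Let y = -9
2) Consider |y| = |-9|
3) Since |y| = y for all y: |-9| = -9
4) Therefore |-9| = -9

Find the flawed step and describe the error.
Step 3: Since |y| = y for all y: |-9| = -9

Step 3 incorrectly states that |y| = y for all y. The correct definition is |y| = y when y >= 0, and |y| = -y when y < 0. Since -9 < 0, we have |-9| = -(-9) = 9, not -9.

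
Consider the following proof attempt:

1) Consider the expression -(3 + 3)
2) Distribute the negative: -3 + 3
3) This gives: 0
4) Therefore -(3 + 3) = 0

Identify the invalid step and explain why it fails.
Step 2: Distribute the negative: -3 + 3

Step 2 incorrectly distributes the negative sign. The correct distribution is -(3 + 3) = -3 - 3 = -6. The negative must be applied to both terms, not just the first. The error treats -(3 + 3) as -3 + 3, which equals 0 instead of -6.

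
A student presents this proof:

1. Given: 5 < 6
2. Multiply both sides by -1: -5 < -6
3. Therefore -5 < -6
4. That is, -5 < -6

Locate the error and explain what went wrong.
Step 2: Multiply both sides by -1: -5 < -6

Step 2 multiplies both sides by -1 but fails to reverse the inequality sign. When multiplying (or dividing) an inequality by a negative number, the direction must be reversed. Since 5 < 6, we should get -5 > -6, i.e., -5 > -6.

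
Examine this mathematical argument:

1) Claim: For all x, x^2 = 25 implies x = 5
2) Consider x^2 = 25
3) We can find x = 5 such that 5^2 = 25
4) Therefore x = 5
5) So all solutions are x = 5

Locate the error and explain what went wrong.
Step 4: Therefore x = 5

Step 4 incorrectly concludes that x = 5 is the only solution. The proof shows that x = 5 is A solution (existence), but does not show it is the ONLY solution (uniqueness). In fact, x = -5 is also a solution since (-5)^2 = 25. Finding one solution doesn't prove there are no others.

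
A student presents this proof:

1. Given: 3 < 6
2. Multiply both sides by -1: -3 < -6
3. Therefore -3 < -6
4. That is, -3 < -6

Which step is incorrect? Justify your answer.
Step 2: Multiply both sides by -1: -3 < -6

Step 2 multiplies both sides by -1 but fails to reverse the inequality sign. When multiplying (or dividing) an inequality by a negative number, the direction must be reversed. Since 3 < 6, we should get -3 > -6, i.e., -3 > -6.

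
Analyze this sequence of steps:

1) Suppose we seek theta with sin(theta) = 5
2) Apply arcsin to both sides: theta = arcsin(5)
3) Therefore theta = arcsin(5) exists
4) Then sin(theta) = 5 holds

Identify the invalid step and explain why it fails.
Step 2: Apply arcsin to both sides: theta = arcsin(5)

Step 2 applies arcsin to 5. However, arcsin(x) is only defined for x in [-1, 1] because sin(theta) can only produce values in that range. Since |5| > 1, arcsin(5) is undefined. There is no angle whose sine equals 5.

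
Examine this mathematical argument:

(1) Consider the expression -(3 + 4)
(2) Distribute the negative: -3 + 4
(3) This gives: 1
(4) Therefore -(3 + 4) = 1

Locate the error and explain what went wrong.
Step 2: Distribute the negative: -3 + 4

Step 2 incorrectly distributes the negative sign. The correct distribution is -(3 + 4) = -3 - 4 = -7. The negative must be applied to both terms, not just the first. The error treats -(3 + 4) as -3 + 4, which equals 1 instead of -7.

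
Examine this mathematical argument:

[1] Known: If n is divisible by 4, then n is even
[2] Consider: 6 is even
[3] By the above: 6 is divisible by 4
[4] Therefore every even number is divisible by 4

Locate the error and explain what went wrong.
Step 3: By the above: 6 is divisible by 4

Step 3 commits the fallacy of affirming the consequent. The known fact 'divisible by 4 → even' does NOT imply 'even → divisible by 4'. That would be the converse, which is false. For example, 6 is even but 6 ÷ 4 = 1.50, which is not an integer.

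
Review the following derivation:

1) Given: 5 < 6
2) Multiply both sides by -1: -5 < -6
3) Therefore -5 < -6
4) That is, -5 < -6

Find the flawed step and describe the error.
Step 2: Multiply both sides by -1: -5 < -6

Step 2 multiplies both sides by -1 but fails to reverse the inequality sign. When multiplying (or dividing) an inequality by a negative number, the direction must be reversed. Since 5 < 6, we should get -5 > -6, i.e., -5 > -6.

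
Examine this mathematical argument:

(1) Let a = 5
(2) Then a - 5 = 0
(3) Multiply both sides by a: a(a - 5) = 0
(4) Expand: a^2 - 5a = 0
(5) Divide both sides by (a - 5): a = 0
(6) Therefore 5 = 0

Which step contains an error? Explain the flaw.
Step 5: Divide both sides by (a - 5): a = 0

Step 5 divides both sides by (a - 5). However, since a = 5, we have (a - 5) = 0. Division by zero is undefined, making this step invalid.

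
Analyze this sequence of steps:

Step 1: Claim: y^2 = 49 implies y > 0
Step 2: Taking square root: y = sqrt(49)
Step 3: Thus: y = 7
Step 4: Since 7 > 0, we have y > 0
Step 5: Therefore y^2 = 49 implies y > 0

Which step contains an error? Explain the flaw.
Step 2: Taking square root: y = sqrt(49)

Step 2 takes the square root and assumes the positive root only. The equation y^2 = 49 actually has two solutions: y = 7 and y = -7. The proof silently assumes y > 0 without justification, then uses this assumption to conclude y > 0, which is circular. The counterexample y = -7 shows the claim is false.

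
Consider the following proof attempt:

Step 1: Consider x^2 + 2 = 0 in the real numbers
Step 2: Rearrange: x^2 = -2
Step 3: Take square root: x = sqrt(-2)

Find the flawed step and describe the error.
Step 3: Take square root: x = sqrt(-2)

Step 3 takes the square root of -2, which is negative. In the real number system, the square root of a negative number is undefined. The equation x^2 + 2 = 0 has no real solutions. Square roots of negative numbers only exist in the complex numbers.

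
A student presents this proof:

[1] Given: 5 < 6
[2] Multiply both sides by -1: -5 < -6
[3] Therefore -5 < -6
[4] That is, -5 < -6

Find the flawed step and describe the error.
Step 2: Multiply both sides by -1: -5 < -6

Step 2 multiplies both sides by -1 but fails to reverse the inequality sign. When multiplying (or dividing) an inequality by a negative number, the direction must be reversed. Since 5 < 6, we should get -5 > -6, i.e., -5 > -6.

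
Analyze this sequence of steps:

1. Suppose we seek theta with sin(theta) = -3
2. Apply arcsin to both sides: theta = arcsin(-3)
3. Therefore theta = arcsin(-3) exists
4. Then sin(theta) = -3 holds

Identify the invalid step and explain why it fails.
Step 2: Apply arcsin to both sides: theta = arcsin(-3)

Step 2 applies arcsin to -3. However, arcsin(x) is only defined for x in [-1, 1] because sin(theta) can only produce values in that range. Since |-3| > 1, arcsin(-3) is undefined. There is no angle whose sine equals -3.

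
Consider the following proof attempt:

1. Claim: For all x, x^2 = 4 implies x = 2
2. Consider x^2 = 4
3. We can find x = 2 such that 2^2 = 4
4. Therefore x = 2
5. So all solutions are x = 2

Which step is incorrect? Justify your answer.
Step 4: Therefore x = 2

Step 4 incorrectly concludes that x = 2 is the only solution. The proof shows that x = 2 is A solution (existence), but does not show it is the ONLY solution (uniqueness). In fact, x = -2 is also a solution since (-2)^2 = 4. Finding one solution doesn't prove there are no others.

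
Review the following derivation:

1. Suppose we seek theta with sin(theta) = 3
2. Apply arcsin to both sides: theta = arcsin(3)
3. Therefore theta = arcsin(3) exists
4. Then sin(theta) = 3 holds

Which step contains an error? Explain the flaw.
Step 2: Apply arcsin to both sides: theta = arcsin(3)

Step 2 applies arcsin to 3. However, arcsin(x) is only defined for x in [-1, 1] because sin(theta) can only produce values in that range. Since |3| > 1, arcsin(3) is undefined. There is no angle whose sine equals 3.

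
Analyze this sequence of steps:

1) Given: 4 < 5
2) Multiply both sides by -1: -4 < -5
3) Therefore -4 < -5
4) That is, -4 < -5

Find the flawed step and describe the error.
Step 2: Multiply both sides by -1: -4 < -5

Step 2 multiplies both sides by -1 but fails to reverse the inequality sign. When multiplying (or dividing) an inequality by a negative number, the direction must be reversed. Since 4 < 5, we should get -4 > -5, i.e., -4 > -5.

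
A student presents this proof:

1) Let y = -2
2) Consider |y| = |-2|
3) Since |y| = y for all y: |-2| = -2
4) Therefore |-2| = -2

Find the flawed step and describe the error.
Step 3: Since |y| = y for all y: |-2| = -2

Step 3 incorrectly states that |y| = y for all y. The correct definition is |y| = y when y >= 0, and |y| = -y when y < 0. Since -2 < 0, we have |-2| = -(-2) = 2, not -2.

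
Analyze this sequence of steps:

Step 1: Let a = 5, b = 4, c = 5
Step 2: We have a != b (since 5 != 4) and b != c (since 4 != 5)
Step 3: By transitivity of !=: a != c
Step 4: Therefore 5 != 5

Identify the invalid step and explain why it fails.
Step 3: By transitivity of !=: a != c

Step 3 incorrectly applies transitivity to the '!=' relation. Transitivity states: if a R b and b R c, then a R c. However, '!=' is not transitive. Counterexample: 5 != 4 and 4 != 5, but 5 = 5 (both equal 5). Transitivity holds for relations like <, <=, =, but not for !=.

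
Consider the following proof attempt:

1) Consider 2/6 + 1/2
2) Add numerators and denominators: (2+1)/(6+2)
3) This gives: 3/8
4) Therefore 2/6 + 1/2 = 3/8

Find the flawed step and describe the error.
Step 2: Add numerators and denominators: (2+1)/(6+2)

Step 2 incorrectly adds fractions by separately adding numerators and denominators. This is wrong. The correct method requires a common denominator: 2/6 + 1/2 = (2×2 + 1×6)/(6×2) = 10/12 = 5/6. The method used gives 3/8, which is different.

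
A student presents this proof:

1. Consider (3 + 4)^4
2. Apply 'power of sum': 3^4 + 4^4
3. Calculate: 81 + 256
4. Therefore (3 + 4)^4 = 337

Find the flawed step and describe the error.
Step 2: Apply 'power of sum': 3^4 + 4^4

Step 2 incorrectly applies a non-existent rule '(a+b)^n = a^n + b^n'. This is false in general. The correct expansion uses the binomial theorem. The actual value is (3 + 4)^4 = 7^4 = 2401, not 337.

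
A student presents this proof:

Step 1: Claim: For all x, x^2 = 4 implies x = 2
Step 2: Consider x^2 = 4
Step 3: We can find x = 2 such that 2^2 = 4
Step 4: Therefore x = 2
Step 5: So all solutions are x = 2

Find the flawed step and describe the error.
Step 4: Therefore x = 2

Step 4 incorrectly concludes that x = 2 is the only solution. The proof shows that x = 2 is A solution (existence), but does not show it is the ONLY solution (uniqueness). In fact, x = -2 is also a solution since (-2)^2 = 4. Finding one solution doesn't prove there are no others.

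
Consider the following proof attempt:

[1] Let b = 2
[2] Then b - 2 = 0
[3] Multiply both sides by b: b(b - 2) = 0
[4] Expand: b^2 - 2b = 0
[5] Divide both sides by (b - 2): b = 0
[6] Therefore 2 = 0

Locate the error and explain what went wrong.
Step 5: Divide both sides by (b - 2): b = 0

Step 5 divides both sides by (b - 2). However, since b = 2, we have (b - 2) = 0. Division by zero is undefined, making this step invalid.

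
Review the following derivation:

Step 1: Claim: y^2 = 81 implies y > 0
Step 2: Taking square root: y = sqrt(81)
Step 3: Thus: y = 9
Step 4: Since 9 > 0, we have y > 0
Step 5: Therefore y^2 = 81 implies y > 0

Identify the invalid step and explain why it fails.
Step 2: Taking square root: y = sqrt(81)

Step 2 takes the square root and assumes the positive root only. The equation y^2 = 81 actually has two solutions: y = 9 and y = -9. The proof silently assumes y > 0 without justification, then uses this assumption to conclude y > 0, which is circular. The counterexample y = -9 shows the claim is false.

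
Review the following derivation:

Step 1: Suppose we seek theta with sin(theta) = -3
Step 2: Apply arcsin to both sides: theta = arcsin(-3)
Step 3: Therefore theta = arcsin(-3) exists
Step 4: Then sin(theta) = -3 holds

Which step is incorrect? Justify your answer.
Step 2: Apply arcsin to both sides: theta = arcsin(-3)

Step 2 applies arcsin to -3. However, arcsin(x) is only defined for x in [-1, 1] because sin(theta) can only produce values in that range. Since |-3| > 1, arcsin(-3) is undefined. There is no angle whose sine equals -3.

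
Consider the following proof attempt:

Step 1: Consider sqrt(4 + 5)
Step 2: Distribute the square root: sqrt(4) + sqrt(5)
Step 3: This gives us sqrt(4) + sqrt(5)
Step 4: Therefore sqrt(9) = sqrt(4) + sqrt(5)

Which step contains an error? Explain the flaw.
Step 2: Distribute the square root: sqrt(4) + sqrt(5)

Step 2 incorrectly 'distributes' the square root over addition. The square root function does not distribute: sqrt(a + b) ≠ sqrt(a) + sqrt(b). In fact, sqrt(4 + 5) = sqrt(9) ≈ 3.0000, while sqrt(4) + sqrt(5) ≈ 4.2361.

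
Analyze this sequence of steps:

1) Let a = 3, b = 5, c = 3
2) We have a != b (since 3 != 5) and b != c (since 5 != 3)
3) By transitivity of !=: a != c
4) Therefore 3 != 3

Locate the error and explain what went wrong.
Step 3: By transitivity of !=: a != c

Step 3 incorrectly applies transitivity to the '!=' relation. Transitivity states: if a R b and b R c, then a R c. However, '!=' is not transitive. Counterexample: 3 != 5 and 5 != 3, but 3 = 3 (both equal 3). Transitivity holds for relations like <, <=, =, but not for !=.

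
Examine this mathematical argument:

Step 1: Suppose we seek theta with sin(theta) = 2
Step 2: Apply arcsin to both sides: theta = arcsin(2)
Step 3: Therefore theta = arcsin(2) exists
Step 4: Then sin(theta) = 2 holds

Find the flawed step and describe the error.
Step 2: Apply arcsin to both sides: theta = arcsin(2)

Step 2 applies arcsin to 2. However, arcsin(x) is only defined for x in [-1, 1] because sin(theta) can only produce values in that range. Since |2| > 1, arcsin(2) is undefined. There is no angle whose sine equals 2.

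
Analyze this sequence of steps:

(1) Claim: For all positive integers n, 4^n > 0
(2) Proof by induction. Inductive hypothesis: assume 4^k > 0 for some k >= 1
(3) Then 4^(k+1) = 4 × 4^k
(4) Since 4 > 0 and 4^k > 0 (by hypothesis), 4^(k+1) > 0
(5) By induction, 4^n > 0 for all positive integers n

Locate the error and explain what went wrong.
Step 5: By induction, 4^n > 0 for all positive integers n

Step 5 concludes the proof by induction, but no base case was ever established. A valid induction proof requires: (1) a base case proving 4^1 > 0, and (2) an inductive step showing IF 4^k > 0 THEN 4^(k+1) > 0. Steps 2-4 correctly establish the inductive step, but without the base case the conclusion in step 5 does not follow.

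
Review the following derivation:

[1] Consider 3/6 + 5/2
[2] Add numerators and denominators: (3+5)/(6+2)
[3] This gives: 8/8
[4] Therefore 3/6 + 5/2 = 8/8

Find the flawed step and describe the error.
Step 2: Add numerators and denominators: (3+5)/(6+2)

Step 2 incorrectly adds fractions by separately adding numerators and denominators. This is wrong. The correct method requires a common denominator: 3/6 + 5/2 = (3×2 + 5×6)/(6×2) = 36/12 = 3. The method used gives 8/8, which is different.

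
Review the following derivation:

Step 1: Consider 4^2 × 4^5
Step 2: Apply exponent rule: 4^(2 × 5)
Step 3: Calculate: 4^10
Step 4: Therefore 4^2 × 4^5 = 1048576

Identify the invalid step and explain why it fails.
Step 2: Apply exponent rule: 4^(2 × 5)

Step 2 incorrectly states that a^b × a^c = a^(b×c). The correct rule is a^b × a^c = a^(b+c). The actual value is 4^2 × 4^5 = 4^7 = 16384, not 4^10 = 1048576.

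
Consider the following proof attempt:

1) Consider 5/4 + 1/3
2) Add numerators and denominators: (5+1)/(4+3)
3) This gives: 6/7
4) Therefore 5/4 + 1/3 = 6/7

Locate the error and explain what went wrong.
Step 2: Add numerators and denominators: (5+1)/(4+3)

Step 2 incorrectly adds fractions by separately adding numerators and denominators. This is wrong. The correct method requires a common denominator: 5/4 + 1/3 = (5×3 + 1×4)/(4×3) = 19/12 = 19/12. The method used gives 6/7, which is different.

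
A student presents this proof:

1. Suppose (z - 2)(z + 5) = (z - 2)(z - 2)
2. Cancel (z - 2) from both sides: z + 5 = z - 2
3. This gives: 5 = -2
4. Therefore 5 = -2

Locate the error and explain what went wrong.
Step 2: Cancel (z - 2) from both sides: z + 5 = z - 2

Step 2 cancels (z - 2) from both sides. This is only valid if (z - 2) ≠ 0, i.e., z ≠ 2. When z = 2, both sides equal zero regardless of the other factors. The correct approach requires considering z = 2 as a separate case.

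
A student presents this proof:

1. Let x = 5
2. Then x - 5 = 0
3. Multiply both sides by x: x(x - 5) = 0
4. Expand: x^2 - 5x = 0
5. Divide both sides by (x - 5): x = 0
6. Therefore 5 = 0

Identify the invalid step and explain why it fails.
Step 5: Divide both sides by (x - 5): x = 0

Step 5 divides both sides by (x - 5). However, since x = 5, we have (x - 5) = 0. Division by zero is undefined, making this step invalid.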